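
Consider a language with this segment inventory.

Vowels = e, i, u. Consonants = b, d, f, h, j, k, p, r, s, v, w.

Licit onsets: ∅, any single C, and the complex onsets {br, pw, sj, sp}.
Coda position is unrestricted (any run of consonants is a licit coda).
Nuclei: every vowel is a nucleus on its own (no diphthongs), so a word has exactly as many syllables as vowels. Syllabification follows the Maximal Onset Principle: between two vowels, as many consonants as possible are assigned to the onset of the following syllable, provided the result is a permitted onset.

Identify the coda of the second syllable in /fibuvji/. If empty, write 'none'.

Vowels present: i, u, i; each is a nucleus, giving 3 syllables.
/i…u/ gap (V1→V2): /b/ is a single consonant, so it becomes the next onset.
/u…i/ gap (V2→V3): /vj/ splits as /v/ + /j/ (/j/ is the longest suffix that is a licit onset).
Result: fi.buv.ji.
Syllable 2 is /buv/: onset /b/, nucleus /u/, coda /v/.

v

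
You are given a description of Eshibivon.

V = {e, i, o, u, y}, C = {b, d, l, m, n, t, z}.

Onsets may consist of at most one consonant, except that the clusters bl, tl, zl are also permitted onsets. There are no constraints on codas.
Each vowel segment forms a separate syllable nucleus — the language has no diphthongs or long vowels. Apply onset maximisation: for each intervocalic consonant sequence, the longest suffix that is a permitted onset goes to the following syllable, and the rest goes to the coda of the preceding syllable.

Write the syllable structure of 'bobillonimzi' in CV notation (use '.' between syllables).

CV.CVC.CV.CVC.CV

Nuclei (vowels): o, i, o, i, i → 5 syllables.
Between /o/ (V1) and /i/ (V2): /b/ is a single consonant, so it becomes the next onset.
Between /i/ (V2) and /o/ (V3): cluster /ll/ — the longest permitted-onset suffix is /l/; onset = /l/, preceding coda = /l/.
Between /o/ (V3) and /i/ (V4): /n/ → onset of the next syllable (single consonants are always licit onsets).
Between /i/ (V4) and /i/ (V5): /mz/ splits as /m/ + /z/ (/z/ is the longest suffix that is a licit onset).
Result: bo.bil.lo.nim.zi.
Mapping each syllable to C/V: /bo/ → CV, /bil/ → CVC, /lo/ → CV, /nim/ → CVC, /zi/ → CV.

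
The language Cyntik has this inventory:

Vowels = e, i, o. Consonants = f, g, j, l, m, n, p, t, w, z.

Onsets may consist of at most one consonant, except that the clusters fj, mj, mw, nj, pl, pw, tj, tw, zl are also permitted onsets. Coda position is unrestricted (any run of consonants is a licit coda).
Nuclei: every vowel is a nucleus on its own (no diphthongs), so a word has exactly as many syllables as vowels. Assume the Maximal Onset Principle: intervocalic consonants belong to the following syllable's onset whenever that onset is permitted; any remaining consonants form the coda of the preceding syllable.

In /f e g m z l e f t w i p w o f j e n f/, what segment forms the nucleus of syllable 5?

Nuclei (vowels): e, e, i, o, e → 5 syllables.
The fifth nucleus (vowel 5 from the left) is /e/.

e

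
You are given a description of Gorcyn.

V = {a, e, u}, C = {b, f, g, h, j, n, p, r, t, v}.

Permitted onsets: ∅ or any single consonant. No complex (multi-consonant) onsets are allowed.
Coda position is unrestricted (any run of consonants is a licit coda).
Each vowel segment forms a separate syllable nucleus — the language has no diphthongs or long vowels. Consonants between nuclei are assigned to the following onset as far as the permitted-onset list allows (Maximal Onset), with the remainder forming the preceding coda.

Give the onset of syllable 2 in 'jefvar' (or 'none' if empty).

The vowels are e, a — 2 nuclei, so 2 syllables.
σ1/σ2 boundary: /fv/ — longest licit onset from the right is /v/, leaving /f/ as coda.
Syllabification: jef.var.
Syllable 2 is /var/: onset /v/, nucleus /a/, coda /r/.

v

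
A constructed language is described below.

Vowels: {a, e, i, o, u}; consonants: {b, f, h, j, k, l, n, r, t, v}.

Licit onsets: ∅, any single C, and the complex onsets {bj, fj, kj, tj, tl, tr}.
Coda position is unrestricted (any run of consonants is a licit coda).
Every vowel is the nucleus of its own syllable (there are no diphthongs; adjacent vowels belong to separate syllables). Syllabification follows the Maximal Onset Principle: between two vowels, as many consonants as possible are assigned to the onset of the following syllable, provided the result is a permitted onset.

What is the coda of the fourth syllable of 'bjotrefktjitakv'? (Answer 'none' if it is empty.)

Nuclei (vowels): o, e, i, a → 4 syllables.
Between /o/ (V1) and /e/ (V2): cluster /tr/ — /tr/ is itself a permitted onset, so the whole cluster goes right; preceding coda = ∅.
Between /e/ (V2) and /i/ (V3): cluster /fktj/ — the longest permitted-onset suffix is /tj/; onset = /tj/, preceding coda = /fk/.
Between /i/ (V3) and /a/ (V4): just /t/ — single C goes to the following onset.
Syllabification: bjo.trefk.tji.takv.
Syllable 4 is /takv/: onset /t/, nucleus /a/, coda /kv/.

kv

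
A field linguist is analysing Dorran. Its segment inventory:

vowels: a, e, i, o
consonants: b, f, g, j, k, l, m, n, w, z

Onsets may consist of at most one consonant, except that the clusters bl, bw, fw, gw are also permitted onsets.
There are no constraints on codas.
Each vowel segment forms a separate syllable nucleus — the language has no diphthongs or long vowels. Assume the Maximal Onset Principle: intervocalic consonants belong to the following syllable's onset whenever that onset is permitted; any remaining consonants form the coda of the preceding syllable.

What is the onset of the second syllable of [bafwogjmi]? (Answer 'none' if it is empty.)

Vowels present: a, o, i; each is a nucleus, giving 3 syllables.
V1 /a/ – V2 /o/: /fw/ — entire cluster is a permitted onset → onset /fw/, coda ∅.
V2 /o/ – V3 /i/: cluster /gjm/ — the longest permitted-onset suffix is /m/; onset = /m/, preceding coda = /gj/.
So the parse is ba.fwogj.mi.
Syllable 2 is /fwogj/: onset /fw/, nucleus /o/, coda /gj/.

fw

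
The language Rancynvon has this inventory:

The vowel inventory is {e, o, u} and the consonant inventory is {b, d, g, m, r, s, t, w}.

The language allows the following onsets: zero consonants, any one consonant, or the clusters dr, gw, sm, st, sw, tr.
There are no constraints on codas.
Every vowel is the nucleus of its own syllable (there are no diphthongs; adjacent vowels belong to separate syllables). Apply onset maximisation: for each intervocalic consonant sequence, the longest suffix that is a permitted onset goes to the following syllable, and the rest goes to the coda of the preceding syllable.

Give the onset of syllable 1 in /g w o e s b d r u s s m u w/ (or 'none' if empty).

gw

The vowels are o, e, u, u — 4 nuclei, so 4 syllables.
/o…e/ gap (V1→V2): no consonants, so the boundary falls immediately after /o/.
/e…u/ gap (V2→V3): /sbdr/ — longest licit onset from the right is /dr/, leaving /sb/ as coda.
/u…u/ gap (V3→V4): /ssm/; trying suffixes from longest down, /sm/ is the first permitted one, so coda /s/ | onset /sm/.
Syllabification: gwo.esb.drus.smuw.
Syllable 1 is /gwo/: onset /gw/, nucleus /o/, coda ∅.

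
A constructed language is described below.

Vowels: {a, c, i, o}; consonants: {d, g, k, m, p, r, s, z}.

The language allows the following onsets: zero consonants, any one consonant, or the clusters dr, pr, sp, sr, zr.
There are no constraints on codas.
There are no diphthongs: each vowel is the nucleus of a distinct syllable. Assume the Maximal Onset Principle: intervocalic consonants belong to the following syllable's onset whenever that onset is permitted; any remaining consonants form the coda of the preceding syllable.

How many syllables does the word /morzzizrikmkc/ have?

4

The vowels are o, i, i, c — 4 nuclei, so 4 syllables.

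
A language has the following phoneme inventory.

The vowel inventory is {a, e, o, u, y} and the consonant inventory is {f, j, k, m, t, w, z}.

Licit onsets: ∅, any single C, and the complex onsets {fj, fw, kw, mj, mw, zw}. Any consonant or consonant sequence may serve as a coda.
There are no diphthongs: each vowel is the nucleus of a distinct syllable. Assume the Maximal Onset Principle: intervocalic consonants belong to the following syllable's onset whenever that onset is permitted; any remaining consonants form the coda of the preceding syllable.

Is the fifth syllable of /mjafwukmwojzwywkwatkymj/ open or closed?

closed

The vowels are a, u, o, y, a, y — 6 nuclei, so 6 syllables.
σ1/σ2 boundary: /fw/ is a licit onset in full, so it all attaches to the next syllable.
σ2/σ3 boundary: /kmw/ — longest licit onset from the right is /mw/, leaving /k/ as coda.
σ3/σ4 boundary: /jzw/; trying suffixes from longest down, /zw/ is the first permitted one, so coda /j/ | onset /zw/.
σ4/σ5 boundary: cluster /wkw/ — the longest permitted-onset suffix is /kw/; onset = /kw/, preceding coda = /w/.
σ5/σ6 boundary: /tk/ splits as /t/ + /k/ (/k/ is the longest suffix that is a licit onset).
Syllabification: mja.fwuk.mwoj.zwyw.kwat.kymj.
Syllable 5 is /kwat/ with coda /t/, so it is closed.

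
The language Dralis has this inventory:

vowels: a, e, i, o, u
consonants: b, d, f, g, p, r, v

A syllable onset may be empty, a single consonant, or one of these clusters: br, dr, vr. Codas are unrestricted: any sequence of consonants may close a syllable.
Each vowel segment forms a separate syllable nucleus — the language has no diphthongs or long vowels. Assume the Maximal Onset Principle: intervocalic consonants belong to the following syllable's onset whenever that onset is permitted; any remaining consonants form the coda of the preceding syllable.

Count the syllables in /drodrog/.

2

Nuclei (vowels): o, o → 2 syllables.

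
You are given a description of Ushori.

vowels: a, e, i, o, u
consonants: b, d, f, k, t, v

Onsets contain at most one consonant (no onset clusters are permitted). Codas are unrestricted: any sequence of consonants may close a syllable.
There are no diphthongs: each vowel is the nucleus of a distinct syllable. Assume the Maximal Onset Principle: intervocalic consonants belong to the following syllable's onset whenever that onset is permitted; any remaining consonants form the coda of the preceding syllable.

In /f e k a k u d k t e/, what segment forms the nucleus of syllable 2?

Nuclei (vowels): e, a, u, e → 4 syllables.
The second nucleus (vowel 2 from the left) is /a/.

a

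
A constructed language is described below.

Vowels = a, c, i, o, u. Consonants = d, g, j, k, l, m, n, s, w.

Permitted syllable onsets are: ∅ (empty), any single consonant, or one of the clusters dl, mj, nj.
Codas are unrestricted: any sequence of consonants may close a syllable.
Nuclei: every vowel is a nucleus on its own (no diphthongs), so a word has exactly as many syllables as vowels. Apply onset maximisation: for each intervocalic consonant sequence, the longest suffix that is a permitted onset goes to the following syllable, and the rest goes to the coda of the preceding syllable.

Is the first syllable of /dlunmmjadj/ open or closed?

closed

Nuclei (vowels): u, a → 2 syllables.
V1 /u/ – V2 /a/: /nmmj/ — longest licit onset from the right is /mj/, leaving /nm/ as coda.
Putting it together: dlunm.mjadj.
Syllable 1 is /dlunm/ with coda /nm/, so it is closed.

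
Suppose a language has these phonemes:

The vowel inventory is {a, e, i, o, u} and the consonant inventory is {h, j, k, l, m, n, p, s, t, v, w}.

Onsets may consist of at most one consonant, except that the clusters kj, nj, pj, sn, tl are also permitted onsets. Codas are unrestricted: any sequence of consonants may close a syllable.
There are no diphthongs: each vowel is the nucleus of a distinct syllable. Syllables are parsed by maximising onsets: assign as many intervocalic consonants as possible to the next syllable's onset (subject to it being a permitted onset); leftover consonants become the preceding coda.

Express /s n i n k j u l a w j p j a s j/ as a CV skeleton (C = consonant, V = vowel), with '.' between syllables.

CCVC.CCV.CVCC.CCVCC

Vowels present: i, u, a, a; each is a nucleus, giving 4 syllables.
σ1/σ2 boundary: /nkj/; trying suffixes from longest down, /kj/ is the first permitted one, so coda /n/ | onset /kj/.
σ2/σ3 boundary: just /l/ — single C goes to the following onset.
σ3/σ4 boundary: cluster /wjpj/ — the longest permitted-onset suffix is /pj/; onset = /pj/, preceding coda = /wj/.
Result: snin.kju.lawj.pjasj.
Mapping each syllable to C/V: /snin/ → CCVC, /kju/ → CCV, /lawj/ → CVCC, /pjasj/ → CCVCC.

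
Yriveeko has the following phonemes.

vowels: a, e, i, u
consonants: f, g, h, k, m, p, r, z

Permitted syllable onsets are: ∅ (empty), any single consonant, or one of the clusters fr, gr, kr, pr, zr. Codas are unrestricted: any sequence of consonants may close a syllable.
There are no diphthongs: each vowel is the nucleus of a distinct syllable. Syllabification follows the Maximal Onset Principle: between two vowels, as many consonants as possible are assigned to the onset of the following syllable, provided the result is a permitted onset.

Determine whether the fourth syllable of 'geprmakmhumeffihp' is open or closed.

closed

Nuclei (vowels): e, a, u, e, i → 5 syllables.
Between /e/ (V1) and /a/ (V2): /prm/; trying suffixes from longest down, /m/ is the first permitted one, so coda /pr/ | onset /m/.
Between /a/ (V2) and /u/ (V3): /kmh/ splits as /km/ + /h/ (/h/ is the longest suffix that is a licit onset).
Between /u/ (V3) and /e/ (V4): /m/ is a single consonant, so it becomes the next onset.
Between /e/ (V4) and /i/ (V5): /ff/ splits as /f/ + /f/ (/f/ is the longest suffix that is a licit onset).
So the parse is gepr.makm.hu.mef.fihp.
Syllable 4 is /mef/ with coda /f/, so it is closed.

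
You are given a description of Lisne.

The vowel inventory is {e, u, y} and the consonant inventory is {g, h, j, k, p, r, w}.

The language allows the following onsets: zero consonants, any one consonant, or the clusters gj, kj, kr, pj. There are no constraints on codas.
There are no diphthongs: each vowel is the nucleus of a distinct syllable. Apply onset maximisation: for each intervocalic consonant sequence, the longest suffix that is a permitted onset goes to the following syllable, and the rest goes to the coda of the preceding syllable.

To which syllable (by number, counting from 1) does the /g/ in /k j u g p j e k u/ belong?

Nuclei (vowels): u, e, u → 3 syllables.
σ1/σ2 boundary: /gpj/ splits as /g/ + /pj/ (/pj/ is the longest suffix that is a licit onset).
σ2/σ3 boundary: /k/ → onset of the next syllable (single consonants are always licit onsets).
Result: kjug.pje.ku.
The /g/ is in the coda of syllable 1 (/kjug/).

1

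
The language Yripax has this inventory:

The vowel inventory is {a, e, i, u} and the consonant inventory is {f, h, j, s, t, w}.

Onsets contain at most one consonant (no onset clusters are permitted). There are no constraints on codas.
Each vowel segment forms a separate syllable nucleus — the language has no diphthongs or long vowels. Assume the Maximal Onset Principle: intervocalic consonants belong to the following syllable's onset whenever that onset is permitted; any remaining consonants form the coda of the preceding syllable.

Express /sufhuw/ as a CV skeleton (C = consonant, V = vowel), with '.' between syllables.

CVC.CVC

Vowels present: u, u; each is a nucleus, giving 2 syllables.
V1 /u/ – V2 /u/: /fh/; trying suffixes from longest down, /h/ is the first permitted one, so coda /f/ | onset /h/.
Syllabification: suf.huw.
Mapping each syllable to C/V: /suf/ → CVC, /huw/ → CVC.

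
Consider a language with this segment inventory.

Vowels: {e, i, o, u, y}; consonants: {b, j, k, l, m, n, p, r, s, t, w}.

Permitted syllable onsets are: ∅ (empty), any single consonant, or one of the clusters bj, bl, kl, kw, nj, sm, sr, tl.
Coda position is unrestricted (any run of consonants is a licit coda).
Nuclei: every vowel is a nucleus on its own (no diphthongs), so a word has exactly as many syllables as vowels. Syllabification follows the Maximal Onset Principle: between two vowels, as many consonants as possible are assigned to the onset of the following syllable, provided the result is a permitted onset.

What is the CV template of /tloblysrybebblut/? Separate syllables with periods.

Vowels present: o, y, y, e, u; each is a nucleus, giving 5 syllables.
Between /o/ (V1) and /y/ (V2): /bl/ — entire cluster is a permitted onset → onset /bl/, coda ∅.
Between /y/ (V2) and /y/ (V3): cluster /sr/ — /sr/ is itself a permitted onset, so the whole cluster goes right; preceding coda = ∅.
Between /y/ (V3) and /e/ (V4): /b/ is a single consonant, so it becomes the next onset.
Between /e/ (V4) and /u/ (V5): /bbl/ splits as /b/ + /bl/ (/bl/ is the longest suffix that is a licit onset).
So the parse is tlo.bly.sry.beb.blut.
Mapping each syllable to C/V: /tlo/ → CCV, /bly/ → CCV, /sry/ → CCV, /beb/ → CVC, /blut/ → CCVC.

CCV.CCV.CCV.CVC.CCVC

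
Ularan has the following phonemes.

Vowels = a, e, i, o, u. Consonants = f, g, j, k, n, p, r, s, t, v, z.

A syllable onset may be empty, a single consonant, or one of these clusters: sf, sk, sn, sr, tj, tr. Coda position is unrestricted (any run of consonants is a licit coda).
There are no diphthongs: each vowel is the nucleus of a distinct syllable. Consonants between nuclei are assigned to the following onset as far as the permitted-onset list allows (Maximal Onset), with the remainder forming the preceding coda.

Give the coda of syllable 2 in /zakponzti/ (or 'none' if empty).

Vowels present: a, o, i; each is a nucleus, giving 3 syllables.
Between /a/ (V1) and /o/ (V2): /kp/ splits as /k/ + /p/ (/p/ is the longest suffix that is a licit onset).
Between /o/ (V2) and /i/ (V3): /nzt/; trying suffixes from longest down, /t/ is the first permitted one, so coda /nz/ | onset /t/.
Syllabification: zak.ponz.ti.
Syllable 2 is /ponz/: onset /p/, nucleus /o/, coda /nz/.

nz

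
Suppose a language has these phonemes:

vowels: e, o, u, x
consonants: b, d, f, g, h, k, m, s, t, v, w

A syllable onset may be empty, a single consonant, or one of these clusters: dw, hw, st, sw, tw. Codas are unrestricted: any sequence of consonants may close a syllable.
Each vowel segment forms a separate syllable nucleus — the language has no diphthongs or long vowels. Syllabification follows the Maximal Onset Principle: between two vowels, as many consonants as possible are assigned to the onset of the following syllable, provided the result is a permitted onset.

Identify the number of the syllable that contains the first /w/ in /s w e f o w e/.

Vowels present: e, o, e; each is a nucleus, giving 3 syllables.
/e…o/ gap (V1→V2): /f/ → onset of the next syllable (single consonants are always licit onsets).
/o…e/ gap (V2→V3): /w/ is a single consonant, so it becomes the next onset.
Syllabification: swe.fo.we.
The first /w/ is in the onset of syllable 1 (/swe/).

1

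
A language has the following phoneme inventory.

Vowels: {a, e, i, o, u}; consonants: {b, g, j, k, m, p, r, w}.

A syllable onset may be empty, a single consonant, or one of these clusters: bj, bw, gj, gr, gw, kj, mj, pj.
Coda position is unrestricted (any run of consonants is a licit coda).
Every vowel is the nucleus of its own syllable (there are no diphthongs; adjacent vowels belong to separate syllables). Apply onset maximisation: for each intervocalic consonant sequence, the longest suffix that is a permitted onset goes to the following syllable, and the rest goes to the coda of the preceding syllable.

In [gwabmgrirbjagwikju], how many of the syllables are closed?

2

The vowels are a, i, a, i, u — 5 nuclei, so 5 syllables.
Between /a/ (V1) and /i/ (V2): /bmgr/ splits as /bm/ + /gr/ (/gr/ is the longest suffix that is a licit onset).
Between /i/ (V2) and /a/ (V3): cluster /rbj/ — the longest permitted-onset suffix is /bj/; onset = /bj/, preceding coda = /r/.
Between /a/ (V3) and /i/ (V4): /gw/ — entire cluster is a permitted onset → onset /gw/, coda ∅.
Between /i/ (V4) and /u/ (V5): /kj/ — entire cluster is a permitted onset → onset /kj/, coda ∅.
So the parse is gwabm.grir.bja.gwi.kju.
Classifying each syllable: /gwabm/ (closed), /grir/ (closed), /bja/ (open), /gwi/ (open), /kju/ (open).
Closed syllables: 2.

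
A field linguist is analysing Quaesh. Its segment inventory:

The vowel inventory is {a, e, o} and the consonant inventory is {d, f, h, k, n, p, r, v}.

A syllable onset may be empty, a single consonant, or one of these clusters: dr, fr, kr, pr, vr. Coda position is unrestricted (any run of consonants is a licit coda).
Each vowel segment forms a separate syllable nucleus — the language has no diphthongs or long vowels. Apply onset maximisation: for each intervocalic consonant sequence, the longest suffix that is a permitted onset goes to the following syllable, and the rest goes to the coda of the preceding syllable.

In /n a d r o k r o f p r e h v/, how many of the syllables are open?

The vowels are a, o, o, e — 4 nuclei, so 4 syllables.
Between /a/ (V1) and /o/ (V2): /dr/ is a licit onset in full, so it all attaches to the next syllable.
Between /o/ (V2) and /o/ (V3): /kr/ is a licit onset in full, so it all attaches to the next syllable.
Between /o/ (V3) and /e/ (V4): /fpr/ splits as /f/ + /pr/ (/pr/ is the longest suffix that is a licit onset).
So the parse is na.dro.krof.prehv.
Classifying each syllable: /na/ (open), /dro/ (open), /krof/ (closed), /prehv/ (closed).
Open syllables: 2.

2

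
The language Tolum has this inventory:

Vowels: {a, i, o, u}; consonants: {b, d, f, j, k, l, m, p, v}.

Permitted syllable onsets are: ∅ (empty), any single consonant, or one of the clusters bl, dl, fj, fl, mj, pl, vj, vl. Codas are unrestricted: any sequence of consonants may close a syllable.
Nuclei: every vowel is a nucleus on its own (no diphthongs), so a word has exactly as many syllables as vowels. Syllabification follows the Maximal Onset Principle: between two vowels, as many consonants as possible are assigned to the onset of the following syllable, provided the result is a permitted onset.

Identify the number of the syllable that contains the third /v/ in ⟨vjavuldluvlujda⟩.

The vowels are a, u, u, u, a — 5 nuclei, so 5 syllables.
σ1/σ2 boundary: just /v/ — single C goes to the following onset.
σ2/σ3 boundary: cluster /ldl/ — the longest permitted-onset suffix is /dl/; onset = /dl/, preceding coda = /l/.
σ3/σ4 boundary: cluster /vl/ — /vl/ is itself a permitted onset, so the whole cluster goes right; preceding coda = ∅.
σ4/σ5 boundary: cluster /jd/ — the longest permitted-onset suffix is /d/; onset = /d/, preceding coda = /j/.
Syllabification: vja.vul.dlu.vluj.da.
The third /v/ is in the onset of syllable 4 (/vluj/).

4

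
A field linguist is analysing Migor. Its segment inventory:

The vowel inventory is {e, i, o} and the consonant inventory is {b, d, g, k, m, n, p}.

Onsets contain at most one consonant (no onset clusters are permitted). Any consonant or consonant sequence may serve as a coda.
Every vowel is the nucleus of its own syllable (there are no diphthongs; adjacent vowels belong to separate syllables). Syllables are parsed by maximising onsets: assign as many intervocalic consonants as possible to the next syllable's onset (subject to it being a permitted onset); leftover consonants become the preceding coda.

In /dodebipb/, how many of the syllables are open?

Vowels present: o, e, i; each is a nucleus, giving 3 syllables.
Between /o/ (V1) and /e/ (V2): /d/ is a single consonant, so it becomes the next onset.
Between /e/ (V2) and /i/ (V3): just /b/ — single C goes to the following onset.
Result: do.de.bipb.
Classifying each syllable: /do/ (open), /de/ (open), /bipb/ (closed).
Open syllables: 2.

2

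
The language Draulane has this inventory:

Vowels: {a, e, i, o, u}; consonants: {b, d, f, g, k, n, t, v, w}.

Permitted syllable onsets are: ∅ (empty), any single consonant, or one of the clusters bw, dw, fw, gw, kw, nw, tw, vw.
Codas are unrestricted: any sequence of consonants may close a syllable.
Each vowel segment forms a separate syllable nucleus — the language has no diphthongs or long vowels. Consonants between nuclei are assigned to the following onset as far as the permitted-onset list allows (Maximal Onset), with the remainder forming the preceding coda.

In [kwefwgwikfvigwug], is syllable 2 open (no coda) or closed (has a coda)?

The vowels are e, i, i, u — 4 nuclei, so 4 syllables.
Between /e/ (V1) and /i/ (V2): /fwgw/ splits as /fw/ + /gw/ (/gw/ is the longest suffix that is a licit onset).
Between /i/ (V2) and /i/ (V3): cluster /kfv/ — the longest permitted-onset suffix is /v/; onset = /v/, preceding coda = /kf/.
Between /i/ (V3) and /u/ (V4): /gw/ — entire cluster is a permitted onset → onset /gw/, coda ∅.
Putting it together: kwefw.gwikf.vi.gwug.
Syllable 2 is /gwikf/ with coda /kf/, so it is closed.

closed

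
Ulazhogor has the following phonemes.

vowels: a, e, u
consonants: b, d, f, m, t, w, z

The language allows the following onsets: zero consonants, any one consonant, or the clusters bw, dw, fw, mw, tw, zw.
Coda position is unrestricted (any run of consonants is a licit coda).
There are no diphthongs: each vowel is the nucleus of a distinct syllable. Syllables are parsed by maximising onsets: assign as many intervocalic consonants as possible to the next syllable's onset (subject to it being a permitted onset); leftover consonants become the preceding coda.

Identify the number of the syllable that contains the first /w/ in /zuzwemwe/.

Vowels present: u, e, e; each is a nucleus, giving 3 syllables.
Between /u/ (V1) and /e/ (V2): /zw/ is a licit onset in full, so it all attaches to the next syllable.
Between /e/ (V2) and /e/ (V3): cluster /mw/ — /mw/ is itself a permitted onset, so the whole cluster goes right; preceding coda = ∅.
So the parse is zu.zwe.mwe.
The first /w/ is in the onset of syllable 2 (/zwe/).

2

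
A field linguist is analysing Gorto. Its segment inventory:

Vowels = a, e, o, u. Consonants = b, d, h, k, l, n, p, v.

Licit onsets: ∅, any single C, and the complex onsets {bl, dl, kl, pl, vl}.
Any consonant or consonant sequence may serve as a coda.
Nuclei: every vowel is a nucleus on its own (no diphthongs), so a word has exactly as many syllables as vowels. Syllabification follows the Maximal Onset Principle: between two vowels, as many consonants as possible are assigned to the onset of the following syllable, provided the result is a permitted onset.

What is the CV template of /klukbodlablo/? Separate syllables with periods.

CCVC.CV.CCV.CCV

Nuclei (vowels): u, o, a, o → 4 syllables.
/u…o/ gap (V1→V2): cluster /kb/ — the longest permitted-onset suffix is /b/; onset = /b/, preceding coda = /k/.
/o…a/ gap (V2→V3): cluster /dl/ — /dl/ is itself a permitted onset, so the whole cluster goes right; preceding coda = ∅.
/a…o/ gap (V3→V4): /bl/ — entire cluster is a permitted onset → onset /bl/, coda ∅.
Syllabification: kluk.bo.dla.blo.
Mapping each syllable to C/V: /kluk/ → CCVC, /bo/ → CV, /dla/ → CCV, /blo/ → CCV.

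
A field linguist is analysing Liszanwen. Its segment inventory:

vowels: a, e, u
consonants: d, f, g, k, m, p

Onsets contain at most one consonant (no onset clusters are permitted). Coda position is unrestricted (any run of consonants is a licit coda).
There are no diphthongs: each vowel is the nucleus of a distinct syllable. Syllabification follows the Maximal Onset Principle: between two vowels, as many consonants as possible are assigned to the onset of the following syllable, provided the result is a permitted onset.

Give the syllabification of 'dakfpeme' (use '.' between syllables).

dakf.pe.me

The vowels are a, e, e — 3 nuclei, so 3 syllables.
/a…e/ gap (V1→V2): cluster /kfp/ — the longest permitted-onset suffix is /p/; onset = /p/, preceding coda = /kf/.
/e…e/ gap (V2→V3): just /m/ — single C goes to the following onset.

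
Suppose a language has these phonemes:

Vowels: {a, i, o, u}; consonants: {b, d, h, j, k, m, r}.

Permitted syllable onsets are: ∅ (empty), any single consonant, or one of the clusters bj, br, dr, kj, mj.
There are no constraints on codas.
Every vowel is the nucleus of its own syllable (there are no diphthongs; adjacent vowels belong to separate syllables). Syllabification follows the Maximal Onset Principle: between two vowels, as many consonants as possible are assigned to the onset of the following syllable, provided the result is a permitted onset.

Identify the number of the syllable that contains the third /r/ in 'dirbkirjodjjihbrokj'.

Vowels present: i, i, o, i, o; each is a nucleus, giving 5 syllables.
σ1/σ2 boundary: cluster /rbk/ — the longest permitted-onset suffix is /k/; onset = /k/, preceding coda = /rb/.
σ2/σ3 boundary: cluster /rj/ — the longest permitted-onset suffix is /j/; onset = /j/, preceding coda = /r/.
σ3/σ4 boundary: cluster /djj/ — the longest permitted-onset suffix is /j/; onset = /j/, preceding coda = /dj/.
σ4/σ5 boundary: /hbr/ — longest licit onset from the right is /br/, leaving /h/ as coda.
Putting it together: dirb.kir.jodj.jih.brokj.
The third /r/ is in the onset of syllable 5 (/brokj/).

5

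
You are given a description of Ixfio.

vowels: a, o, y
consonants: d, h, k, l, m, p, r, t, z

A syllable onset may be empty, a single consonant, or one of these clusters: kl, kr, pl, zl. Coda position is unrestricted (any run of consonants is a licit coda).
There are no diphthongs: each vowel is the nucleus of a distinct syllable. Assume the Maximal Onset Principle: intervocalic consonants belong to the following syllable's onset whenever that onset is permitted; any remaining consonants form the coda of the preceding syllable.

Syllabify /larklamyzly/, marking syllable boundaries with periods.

lar.kla.my.zly

The vowels are a, a, y, y — 4 nuclei, so 4 syllables.
/a…a/ gap (V1→V2): cluster /rkl/ — the longest permitted-onset suffix is /kl/; onset = /kl/, preceding coda = /r/.
/a…y/ gap (V2→V3): just /m/ — single C goes to the following onset.
/y…y/ gap (V3→V4): /zl/ is a licit onset in full, so it all attaches to the next syllable.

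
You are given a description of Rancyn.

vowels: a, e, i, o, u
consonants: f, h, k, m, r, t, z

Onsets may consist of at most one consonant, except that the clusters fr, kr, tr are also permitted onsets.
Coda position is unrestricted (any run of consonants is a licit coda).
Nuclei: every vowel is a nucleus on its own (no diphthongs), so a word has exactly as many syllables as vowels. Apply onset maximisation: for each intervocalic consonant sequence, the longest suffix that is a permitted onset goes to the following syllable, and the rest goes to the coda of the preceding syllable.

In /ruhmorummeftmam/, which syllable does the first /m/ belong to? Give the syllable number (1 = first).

2

Vowels present: u, o, u, e, a; each is a nucleus, giving 5 syllables.
Between /u/ (V1) and /o/ (V2): cluster /hm/ — the longest permitted-onset suffix is /m/; onset = /m/, preceding coda = /h/.
Between /o/ (V2) and /u/ (V3): just /r/ — single C goes to the following onset.
Between /u/ (V3) and /e/ (V4): /mm/ splits as /m/ + /m/ (/m/ is the longest suffix that is a licit onset).
Between /e/ (V4) and /a/ (V5): /ftm/; trying suffixes from longest down, /m/ is the first permitted one, so coda /ft/ | onset /m/.
Putting it together: ruh.mo.rum.meft.mam.
The first /m/ is in the onset of syllable 2 (/mo/).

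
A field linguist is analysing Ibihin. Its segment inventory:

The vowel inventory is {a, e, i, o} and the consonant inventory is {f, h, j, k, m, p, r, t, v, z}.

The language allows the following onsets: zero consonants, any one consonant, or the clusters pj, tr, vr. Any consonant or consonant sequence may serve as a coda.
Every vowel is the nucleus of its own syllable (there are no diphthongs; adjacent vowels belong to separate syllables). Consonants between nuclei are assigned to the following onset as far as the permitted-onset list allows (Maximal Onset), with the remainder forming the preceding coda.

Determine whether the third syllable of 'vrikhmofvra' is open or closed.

Vowels present: i, o, a; each is a nucleus, giving 3 syllables.
σ1/σ2 boundary: /khm/; trying suffixes from longest down, /m/ is the first permitted one, so coda /kh/ | onset /m/.
σ2/σ3 boundary: /fvr/; trying suffixes from longest down, /vr/ is the first permitted one, so coda /f/ | onset /vr/.
Putting it together: vrikh.mof.vra.
Syllable 3 is /vra/; it ends in its nucleus with no coda, so it is open.

open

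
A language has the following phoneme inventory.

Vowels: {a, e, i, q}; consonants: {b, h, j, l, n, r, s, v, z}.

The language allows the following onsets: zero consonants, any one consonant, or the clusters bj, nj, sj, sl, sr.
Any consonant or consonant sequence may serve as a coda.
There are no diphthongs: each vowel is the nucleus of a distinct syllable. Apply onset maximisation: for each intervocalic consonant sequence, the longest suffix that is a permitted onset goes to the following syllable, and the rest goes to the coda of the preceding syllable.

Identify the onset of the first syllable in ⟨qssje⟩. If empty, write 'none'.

none

Vowels present: q, e; each is a nucleus, giving 2 syllables.
/q…e/ gap (V1→V2): cluster /ssj/ — the longest permitted-onset suffix is /sj/; onset = /sj/, preceding coda = /s/.
Putting it together: qs.sje.
Syllable 1 is /qs/: onset ∅, nucleus /q/, coda /s/.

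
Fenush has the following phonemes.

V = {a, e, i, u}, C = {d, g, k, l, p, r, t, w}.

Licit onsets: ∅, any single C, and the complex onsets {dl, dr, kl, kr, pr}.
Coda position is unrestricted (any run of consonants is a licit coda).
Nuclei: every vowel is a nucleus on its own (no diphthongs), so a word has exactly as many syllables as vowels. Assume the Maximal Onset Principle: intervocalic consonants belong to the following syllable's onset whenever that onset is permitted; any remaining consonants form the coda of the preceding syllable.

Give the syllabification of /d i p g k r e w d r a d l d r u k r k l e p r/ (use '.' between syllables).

dipg.krew.dradl.drukr.klepr

The vowels are i, e, a, u, e — 5 nuclei, so 5 syllables.
/i…e/ gap (V1→V2): /pgkr/; trying suffixes from longest down, /kr/ is the first permitted one, so coda /pg/ | onset /kr/.
/e…a/ gap (V2→V3): /wdr/ — longest licit onset from the right is /dr/, leaving /w/ as coda.
/a…u/ gap (V3→V4): /dldr/ — longest licit onset from the right is /dr/, leaving /dl/ as coda.
/u…e/ gap (V4→V5): /krkl/ splits as /kr/ + /kl/ (/kl/ is the longest suffix that is a licit onset).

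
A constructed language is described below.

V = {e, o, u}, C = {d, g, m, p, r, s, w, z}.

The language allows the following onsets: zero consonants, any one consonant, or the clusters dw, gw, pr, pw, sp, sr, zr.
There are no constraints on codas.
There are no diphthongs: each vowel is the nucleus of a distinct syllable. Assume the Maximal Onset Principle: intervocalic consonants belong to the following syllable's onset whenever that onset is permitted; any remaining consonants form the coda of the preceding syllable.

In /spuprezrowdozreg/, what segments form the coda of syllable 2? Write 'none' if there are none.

The vowels are u, e, o, o, e — 5 nuclei, so 5 syllables.
Between /u/ (V1) and /e/ (V2): /pr/ is a licit onset in full, so it all attaches to the next syllable.
Between /e/ (V2) and /o/ (V3): /zr/ is a licit onset in full, so it all attaches to the next syllable.
Between /o/ (V3) and /o/ (V4): /wd/ — longest licit onset from the right is /d/, leaving /w/ as coda.
Between /o/ (V4) and /e/ (V5): /zr/ — entire cluster is a permitted onset → onset /zr/, coda ∅.
Syllabification: spu.pre.zrow.do.zreg.
Syllable 2 is /pre/: onset /pr/, nucleus /e/, coda ∅.

none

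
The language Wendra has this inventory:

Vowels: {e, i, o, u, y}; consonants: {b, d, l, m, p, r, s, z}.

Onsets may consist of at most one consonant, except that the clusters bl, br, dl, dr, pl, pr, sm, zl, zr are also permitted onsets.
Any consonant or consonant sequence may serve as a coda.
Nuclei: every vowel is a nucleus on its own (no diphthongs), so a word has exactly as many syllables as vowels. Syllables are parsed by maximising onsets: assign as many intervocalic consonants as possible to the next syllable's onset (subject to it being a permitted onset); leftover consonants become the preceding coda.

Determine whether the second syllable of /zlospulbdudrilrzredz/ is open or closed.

The vowels are o, u, u, i, e — 5 nuclei, so 5 syllables.
Between /o/ (V1) and /u/ (V2): /sp/ — longest licit onset from the right is /p/, leaving /s/ as coda.
Between /u/ (V2) and /u/ (V3): /lbd/; trying suffixes from longest down, /d/ is the first permitted one, so coda /lb/ | onset /d/.
Between /u/ (V3) and /i/ (V4): cluster /dr/ — /dr/ is itself a permitted onset, so the whole cluster goes right; preceding coda = ∅.
Between /i/ (V4) and /e/ (V5): /lrzr/ splits as /lr/ + /zr/ (/zr/ is the longest suffix that is a licit onset).
Syllabification: zlos.pulb.du.drilr.zredz.
Syllable 2 is /pulb/ with coda /lb/, so it is closed.

closed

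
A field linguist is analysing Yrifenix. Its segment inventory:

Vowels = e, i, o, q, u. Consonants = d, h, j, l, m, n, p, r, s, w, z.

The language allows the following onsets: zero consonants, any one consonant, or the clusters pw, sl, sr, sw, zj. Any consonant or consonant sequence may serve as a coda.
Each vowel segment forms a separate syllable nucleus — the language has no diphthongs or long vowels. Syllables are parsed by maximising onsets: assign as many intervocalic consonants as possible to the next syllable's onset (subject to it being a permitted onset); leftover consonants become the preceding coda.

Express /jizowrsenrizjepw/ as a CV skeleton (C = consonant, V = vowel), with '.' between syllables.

CV.CVCC.CVC.CV.CCVCC

The vowels are i, o, e, i, e — 5 nuclei, so 5 syllables.
V1 /i/ – V2 /o/: /z/ → onset of the next syllable (single consonants are always licit onsets).
V2 /o/ – V3 /e/: /wrs/ — longest licit onset from the right is /s/, leaving /wr/ as coda.
V3 /e/ – V4 /i/: cluster /nr/ — the longest permitted-onset suffix is /r/; onset = /r/, preceding coda = /n/.
V4 /i/ – V5 /e/: cluster /zj/ — /zj/ is itself a permitted onset, so the whole cluster goes right; preceding coda = ∅.
So the parse is ji.zowr.sen.ri.zjepw.
Mapping each syllable to C/V: /ji/ → CV, /zowr/ → CVCC, /sen/ → CVC, /ri/ → CV, /zjepw/ → CCVCC.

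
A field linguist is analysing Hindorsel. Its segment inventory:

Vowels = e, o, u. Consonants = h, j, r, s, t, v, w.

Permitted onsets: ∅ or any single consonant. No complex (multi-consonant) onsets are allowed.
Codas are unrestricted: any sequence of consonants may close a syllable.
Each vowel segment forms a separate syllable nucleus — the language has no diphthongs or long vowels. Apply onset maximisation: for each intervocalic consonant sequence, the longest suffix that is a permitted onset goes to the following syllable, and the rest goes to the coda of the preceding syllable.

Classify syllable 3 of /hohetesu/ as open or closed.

Nuclei (vowels): o, e, e, u → 4 syllables.
V1 /o/ – V2 /e/: /h/ → onset of the next syllable (single consonants are always licit onsets).
V2 /e/ – V3 /e/: /t/ → onset of the next syllable (single consonants are always licit onsets).
V3 /e/ – V4 /u/: just /s/ — single C goes to the following onset.
So the parse is ho.he.te.su.
Syllable 3 is /te/; it ends in its nucleus with no coda, so it is open.

open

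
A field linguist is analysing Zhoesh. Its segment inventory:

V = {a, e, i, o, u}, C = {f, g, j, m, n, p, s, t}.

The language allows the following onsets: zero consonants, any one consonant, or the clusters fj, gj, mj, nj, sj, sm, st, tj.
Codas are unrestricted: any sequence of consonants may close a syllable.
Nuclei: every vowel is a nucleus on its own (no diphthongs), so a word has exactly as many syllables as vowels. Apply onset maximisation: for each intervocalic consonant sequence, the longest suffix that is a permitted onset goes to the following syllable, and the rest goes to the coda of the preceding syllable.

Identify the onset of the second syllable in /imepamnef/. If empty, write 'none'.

m

Vowels present: i, e, a, e; each is a nucleus, giving 4 syllables.
/i…e/ gap (V1→V2): just /m/ — single C goes to the following onset.
/e…a/ gap (V2→V3): just /p/ — single C goes to the following onset.
/a…e/ gap (V3→V4): /mn/; trying suffixes from longest down, /n/ is the first permitted one, so coda /m/ | onset /n/.
Syllabification: i.me.pam.nef.
Syllable 2 is /me/: onset /m/, nucleus /e/, coda ∅.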